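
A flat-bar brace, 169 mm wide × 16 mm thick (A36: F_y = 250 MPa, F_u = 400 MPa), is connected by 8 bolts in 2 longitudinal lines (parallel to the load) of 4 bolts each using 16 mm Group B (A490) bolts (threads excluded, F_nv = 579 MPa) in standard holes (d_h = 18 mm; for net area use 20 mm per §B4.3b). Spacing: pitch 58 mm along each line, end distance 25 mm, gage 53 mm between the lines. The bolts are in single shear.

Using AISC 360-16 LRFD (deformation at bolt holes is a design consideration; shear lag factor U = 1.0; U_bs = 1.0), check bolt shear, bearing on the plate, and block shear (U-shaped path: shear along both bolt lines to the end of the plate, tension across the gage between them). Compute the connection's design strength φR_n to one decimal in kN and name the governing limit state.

Bolt shear: A_b = π(16)²/4 = 201.06 mm². φR_n = 0.75 × 579 × 201.06 × 8 × 1 = 698.5 kN.
Bearing (16 mm plate, F_u = 400 MPa): end bolts L_c = 25 − 18/2 = 16, R_n = min(1.2×16×16×400, 2.4×16×16×400) = 122.88 kN/bolt; interior L_c = 58 − 18 = 40, R_n = 245.76 kN/bolt. φR_n = 0.75 × (2×122.88 + 6×245.76) = 1290.2 kN.
Block shear: shear path 2×[25+3×58] = 2×199 mm, A_gv = 6368, A_nv = 2×(199 − 3.5×20)×16 = 4128 mm²; tension across gage: (53 − 1×20)×16 = 528 mm². R_n = min(0.6×400×4128, 0.6×250×6368) + 1.0×400×528 = min(990.72, 955.2) + 211.2 = 1166.4 kN. φR_n = 0.75 × 1166.4 = 874.8 kN.
Governing: min(698.5, 1290.2, 874.8) = 698.5 kN → bolt shear.

698.5 kN (bolt shear governs)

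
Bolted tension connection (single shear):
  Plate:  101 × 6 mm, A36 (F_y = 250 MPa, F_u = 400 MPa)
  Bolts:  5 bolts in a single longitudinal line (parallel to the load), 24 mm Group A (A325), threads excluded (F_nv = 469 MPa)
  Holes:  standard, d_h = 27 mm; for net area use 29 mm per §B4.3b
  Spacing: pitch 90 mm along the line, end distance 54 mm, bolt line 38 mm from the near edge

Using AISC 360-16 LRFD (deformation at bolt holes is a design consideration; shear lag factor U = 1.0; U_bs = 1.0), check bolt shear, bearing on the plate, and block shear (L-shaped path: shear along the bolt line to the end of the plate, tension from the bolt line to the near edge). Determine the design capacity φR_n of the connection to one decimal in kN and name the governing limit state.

Bolt shear: A_b = π(24)²/4 = 452.39 mm². φR_n = 0.75 × 469 × 452.39 × 5 × 1 = 795.6 kN.
Bearing (6 mm plate, F_u = 400 MPa): end bolts L_c = 54 − 27/2 = 40.5, R_n = min(1.2×40.5×6×400, 2.4×24×6×400) = 116.64 kN/bolt; interior L_c = 90 − 27 = 63, R_n = 138.24 kN/bolt. φR_n = 0.75 × (1×116.64 + 4×138.24) = 502.2 kN.
Block shear: shear path 1×[54+4×90] = 1×414 mm, A_gv = 2484, A_nv = 1×(414 − 4.5×29)×6 = 1701 mm²; tension to near edge: (38 − 0.5×29)×6 = 141 mm². R_n = min(0.6×400×1701, 0.6×250×2484) + 1.0×400×141 = min(408.24, 372.6) + 56.4 = 429 kN. φR_n = 0.75 × 429 = 321.8 kN.
Governing: min(795.6, 502.2, 321.8) = 321.8 kN → block shear.

321.8 kN (block shear governs)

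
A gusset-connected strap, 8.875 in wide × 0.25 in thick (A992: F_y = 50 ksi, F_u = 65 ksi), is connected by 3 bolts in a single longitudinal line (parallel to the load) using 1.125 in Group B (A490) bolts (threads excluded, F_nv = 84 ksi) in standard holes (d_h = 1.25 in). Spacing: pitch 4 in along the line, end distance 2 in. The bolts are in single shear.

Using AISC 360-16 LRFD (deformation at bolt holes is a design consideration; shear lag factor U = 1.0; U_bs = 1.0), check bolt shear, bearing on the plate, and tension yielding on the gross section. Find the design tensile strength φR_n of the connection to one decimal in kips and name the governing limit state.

Bolt shear: A_b = π(1.125)²/4 = 0.99402 in². φR_n = 0.75 × 84 × 0.99402 × 3 × 1 = 187.9 kips.
Bearing (0.25 in plate, F_u = 65 ksi): end bolts L_c = 2 − 1.25/2 = 1.375, R_n = min(1.2×1.375×0.25×65, 2.4×1.125×0.25×65) = 26.813 kips/bolt; interior L_c = 4 − 1.25 = 2.75, R_n = 43.875 kips/bolt. φR_n = 0.75 × (1×26.813 + 2×43.875) = 85.9 kips.
Tension yield (gross): A_g = 8.875×0.25 = 2.2188 in². φR_n = 0.90 × 50 × 2.2188 = 99.8 kips.
Governing: min(187.9, 85.9, 99.8) = 85.9 kips → bearing.

85.9 kips (bearing governs)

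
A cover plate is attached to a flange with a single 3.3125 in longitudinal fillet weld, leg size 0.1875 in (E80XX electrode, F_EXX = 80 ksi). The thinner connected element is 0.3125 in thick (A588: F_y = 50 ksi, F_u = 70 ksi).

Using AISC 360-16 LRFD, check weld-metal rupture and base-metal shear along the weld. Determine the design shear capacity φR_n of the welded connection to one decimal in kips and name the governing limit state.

Weld metal: throat = 0.707×0.1875 = 0.13256 in, L = 3.3125 in. φR_n = 0.75 × 0.6 × 80 × 0.13256 × 3.3125 = 15.8 kips.
Base metal shear (0.3125 in plate): yield φR_n = 1.0×0.6×50×0.3125×3.3125 = 31.1 kips; rupture φR_n = 0.75×0.6×70×0.3125×3.3125 = 32.6 kips; take 31.1 kips (yield).
Governing: min(15.8, 31.1) = 15.8 kips → weld metal.

15.8 kips (weld metal governs)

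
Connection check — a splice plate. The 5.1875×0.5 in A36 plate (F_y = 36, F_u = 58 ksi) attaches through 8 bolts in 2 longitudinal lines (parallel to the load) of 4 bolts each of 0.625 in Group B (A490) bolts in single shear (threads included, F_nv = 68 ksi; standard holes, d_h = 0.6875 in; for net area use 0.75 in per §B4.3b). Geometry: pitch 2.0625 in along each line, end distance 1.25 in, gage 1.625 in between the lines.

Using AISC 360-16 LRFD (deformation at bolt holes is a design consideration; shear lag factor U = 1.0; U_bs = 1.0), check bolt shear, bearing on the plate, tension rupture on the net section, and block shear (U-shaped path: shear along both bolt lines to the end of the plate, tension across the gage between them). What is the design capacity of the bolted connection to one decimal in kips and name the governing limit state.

Bolt shear: A_b = π(0.625)²/4 = 0.3068 in². φR_n = 0.75 × 68 × 0.3068 × 8 × 1 = 125.2 kips.
Bearing (0.5 in plate, F_u = 58 ksi): end bolts L_c = 1.25 − 0.6875/2 = 0.90625, R_n = min(1.2×0.90625×0.5×58, 2.4×0.625×0.5×58) = 31.538 kips/bolt; interior L_c = 2.0625 − 0.6875 = 1.375, R_n = 43.5 kips/bolt. φR_n = 0.75 × (2×31.538 + 6×43.5) = 243.1 kips.
Tension rupture (net): A_n = (5.1875 − 2×0.75)×0.5 = 1.8438 in² (U = 1.0, A_e = A_n). φR_n = 0.75 × 58 × 1.8438 = 80.2 kips.
Block shear: shear path 2×[1.25+3×2.0625] = 2×7.4375 in, A_gv = 7.4375, A_nv = 2×(7.4375 − 3.5×0.75)×0.5 = 4.8125 in²; tension across gage: (1.625 − 1×0.75)×0.5 = 0.4375 in². R_n = min(0.6×58×4.8125, 0.6×36×7.4375) + 1.0×58×0.4375 = min(167.48, 160.65) + 25.375 = 186.03 kips. φR_n = 0.75 × 186.03 = 139.5 kips.
Governing: min(125.2, 243.1, 80.2, 139.5) = 80.2 kips → net-section rupture.

80.2 kips (net-section rupture governs)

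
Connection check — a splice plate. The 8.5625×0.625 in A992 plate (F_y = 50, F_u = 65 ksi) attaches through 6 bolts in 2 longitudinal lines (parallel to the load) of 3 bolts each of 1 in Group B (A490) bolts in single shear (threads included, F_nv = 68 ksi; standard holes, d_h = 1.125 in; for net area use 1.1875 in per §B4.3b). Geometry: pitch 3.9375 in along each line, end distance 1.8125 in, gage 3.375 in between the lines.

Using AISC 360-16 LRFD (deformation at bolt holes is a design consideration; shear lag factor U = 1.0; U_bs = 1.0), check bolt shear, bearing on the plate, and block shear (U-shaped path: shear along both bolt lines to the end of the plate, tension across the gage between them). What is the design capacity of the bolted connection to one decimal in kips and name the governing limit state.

Bolt shear: A_b = π(1)²/4 = 0.7854 in². φR_n = 0.75 × 68 × 0.7854 × 6 × 1 = 240.3 kips.
Bearing (0.625 in plate, F_u = 65 ksi): end bolts L_c = 1.8125 − 1.125/2 = 1.25, R_n = min(1.2×1.25×0.625×65, 2.4×1×0.625×65) = 60.938 kips/bolt; interior L_c = 3.9375 − 1.125 = 2.8125, R_n = 97.5 kips/bolt. φR_n = 0.75 × (2×60.938 + 4×97.5) = 383.9 kips.
Block shear: shear path 2×[1.8125+2×3.9375] = 2×9.6875 in, A_gv = 12.109, A_nv = 2×(9.6875 − 2.5×1.1875)×0.625 = 8.3984 in²; tension across gage: (3.375 − 1×1.1875)×0.625 = 1.3672 in². R_n = min(0.6×65×8.3984, 0.6×50×12.109) + 1.0×65×1.3672 = min(327.54, 363.27) + 88.868 = 416.41 kips. φR_n = 0.75 × 416.41 = 312.3 kips.
Governing: min(240.3, 383.9, 312.3) = 240.3 kips → bolt shear.

240.3 kips (bolt shear governs)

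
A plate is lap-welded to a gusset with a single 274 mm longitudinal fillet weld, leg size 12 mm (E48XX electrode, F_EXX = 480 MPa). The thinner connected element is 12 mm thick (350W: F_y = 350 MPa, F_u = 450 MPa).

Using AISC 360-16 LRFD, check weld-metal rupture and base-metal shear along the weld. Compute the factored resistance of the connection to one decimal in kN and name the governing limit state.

Weld metal: throat = 0.707×12 = 8.484 mm, L = 274 mm. φR_n = 0.75 × 0.6 × 480 × 8.484 × 274 = 502.1 kN.
Base metal shear (12 mm plate): yield φR_n = 1.0×0.6×350×12×274 = 690.5 kN; rupture φR_n = 0.75×0.6×450×12×274 = 665.8 kN; take 665.8 kN (rupture).
Governing: min(502.1, 665.8) = 502.1 kN → weld metal.

502.1 kN (weld metal governs)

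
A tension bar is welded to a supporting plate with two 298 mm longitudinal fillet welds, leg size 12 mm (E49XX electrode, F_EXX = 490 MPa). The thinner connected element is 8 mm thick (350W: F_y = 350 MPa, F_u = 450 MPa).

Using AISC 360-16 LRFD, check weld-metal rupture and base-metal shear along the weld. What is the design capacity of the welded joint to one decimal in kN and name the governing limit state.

965.5 kN (base-metal shear governs)

Weld metal: throat = 0.707×12 = 8.484 mm, L = 2×298 = 596 mm. φR_n = 0.75 × 0.6 × 490 × 8.484 × 596 = 1115.0 kN.
Base metal shear (8 mm plate): yield φR_n = 1.0×0.6×350×8×596 = 1001.3 kN; rupture φR_n = 0.75×0.6×450×8×596 = 965.5 kN; take 965.5 kN (rupture).
Governing: min(1115.0, 965.5) = 965.5 kN → base-metal shear.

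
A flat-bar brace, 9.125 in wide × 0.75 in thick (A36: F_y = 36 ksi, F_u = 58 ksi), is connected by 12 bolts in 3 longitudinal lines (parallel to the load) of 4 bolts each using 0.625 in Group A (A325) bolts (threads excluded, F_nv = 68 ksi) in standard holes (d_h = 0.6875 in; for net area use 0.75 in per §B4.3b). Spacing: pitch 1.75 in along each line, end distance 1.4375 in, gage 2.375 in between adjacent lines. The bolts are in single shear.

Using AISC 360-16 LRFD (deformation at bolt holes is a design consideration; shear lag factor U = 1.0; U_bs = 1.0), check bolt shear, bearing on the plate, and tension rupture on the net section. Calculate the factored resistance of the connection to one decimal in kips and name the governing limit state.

187.8 kips (bolt shear governs)

Bolt shear: A_b = π(0.625)²/4 = 0.3068 in². φR_n = 0.75 × 68 × 0.3068 × 12 × 1 = 187.8 kips.
Bearing (0.75 in plate, F_u = 58 ksi): end bolts L_c = 1.4375 − 0.6875/2 = 1.09375, R_n = min(1.2×1.09375×0.75×58, 2.4×0.625×0.75×58) = 57.094 kips/bolt; interior L_c = 1.75 − 0.6875 = 1.0625, R_n = 55.463 kips/bolt. φR_n = 0.75 × (3×57.094 + 9×55.463) = 502.8 kips.
Tension rupture (net): A_n = (9.125 − 3×0.75)×0.75 = 5.1563 in² (U = 1.0, A_e = A_n). φR_n = 0.75 × 58 × 5.1563 = 224.3 kips.
Governing: min(187.8, 502.8, 224.3) = 187.8 kips → bolt shear.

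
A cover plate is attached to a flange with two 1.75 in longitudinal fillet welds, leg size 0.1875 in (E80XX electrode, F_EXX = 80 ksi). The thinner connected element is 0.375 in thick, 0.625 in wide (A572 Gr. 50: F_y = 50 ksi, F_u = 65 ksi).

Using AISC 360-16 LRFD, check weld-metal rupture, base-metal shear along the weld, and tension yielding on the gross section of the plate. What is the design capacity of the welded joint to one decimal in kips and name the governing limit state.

10.5 kips (gross-section yield governs)

Weld metal: throat = 0.707×0.1875 = 0.13256 in, L = 2×1.75 = 3.5 in. φR_n = 0.75 × 0.6 × 80 × 0.13256 × 3.5 = 16.7 kips.
Base metal shear (0.375 in plate): yield φR_n = 1.0×0.6×50×0.375×3.5 = 39.4 kips; rupture φR_n = 0.75×0.6×65×0.375×3.5 = 38.4 kips; take 38.4 kips (rupture).
Tension yield (gross): A_g = 0.625×0.375 = 0.23438 in². φR_n = 0.90 × 50 × 0.23438 = 10.5 kips.
Governing: min(16.7, 38.4, 10.5) = 10.5 kips → gross-section yield.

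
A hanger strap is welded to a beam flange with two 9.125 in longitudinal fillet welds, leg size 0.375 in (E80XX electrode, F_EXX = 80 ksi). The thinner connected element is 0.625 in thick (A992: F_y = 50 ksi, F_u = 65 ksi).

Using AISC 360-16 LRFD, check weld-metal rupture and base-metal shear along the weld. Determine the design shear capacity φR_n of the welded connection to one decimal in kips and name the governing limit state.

174.2 kips (weld metal governs)

Weld metal: throat = 0.707×0.375 = 0.26513 in, L = 2×9.125 = 18.25 in. φR_n = 0.75 × 0.6 × 80 × 0.26513 × 18.25 = 174.2 kips.
Base metal shear (0.625 in plate): yield φR_n = 1.0×0.6×50×0.625×18.25 = 342.2 kips; rupture φR_n = 0.75×0.6×65×0.625×18.25 = 333.6 kips; take 333.6 kips (rupture).
Governing: min(174.2, 333.6) = 174.2 kips → weld metal.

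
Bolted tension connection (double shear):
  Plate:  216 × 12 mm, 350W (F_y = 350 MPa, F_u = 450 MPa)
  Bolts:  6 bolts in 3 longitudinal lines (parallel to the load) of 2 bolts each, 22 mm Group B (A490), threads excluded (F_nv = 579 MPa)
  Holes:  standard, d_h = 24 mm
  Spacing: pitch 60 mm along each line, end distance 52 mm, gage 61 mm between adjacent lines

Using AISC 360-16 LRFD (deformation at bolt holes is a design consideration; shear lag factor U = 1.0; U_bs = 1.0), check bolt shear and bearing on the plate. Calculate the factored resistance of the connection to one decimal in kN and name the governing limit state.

Bolt shear: A_b = π(22)²/4 = 380.13 mm². φR_n = 0.75 × 579 × 380.13 × 6 × 2 = 1980.9 kN.
Bearing (12 mm plate, F_u = 450 MPa): end bolts L_c = 52 − 24/2 = 40, R_n = min(1.2×40×12×450, 2.4×22×12×450) = 259.2 kN/bolt; interior L_c = 60 − 24 = 36, R_n = 233.28 kN/bolt. φR_n = 0.75 × (3×259.2 + 3×233.28) = 1108.1 kN.
Governing: min(1980.9, 1108.1) = 1108.1 kN → bearing.

1108.1 kN (bearing governs)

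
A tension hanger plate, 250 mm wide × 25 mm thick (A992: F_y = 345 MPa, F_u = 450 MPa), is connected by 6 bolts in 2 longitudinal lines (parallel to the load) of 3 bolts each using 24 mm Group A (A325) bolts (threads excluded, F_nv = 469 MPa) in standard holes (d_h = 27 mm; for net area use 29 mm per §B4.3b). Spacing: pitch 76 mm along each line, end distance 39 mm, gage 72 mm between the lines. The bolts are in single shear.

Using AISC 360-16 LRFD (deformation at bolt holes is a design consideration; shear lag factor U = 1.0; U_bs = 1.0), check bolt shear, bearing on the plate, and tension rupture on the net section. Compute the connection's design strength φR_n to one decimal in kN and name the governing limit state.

Bolt shear: A_b = π(24)²/4 = 452.39 mm². φR_n = 0.75 × 469 × 452.39 × 6 × 1 = 954.8 kN.
Bearing (25 mm plate, F_u = 450 MPa): end bolts L_c = 39 − 27/2 = 25.5, R_n = min(1.2×25.5×25×450, 2.4×24×25×450) = 344.25 kN/bolt; interior L_c = 76 − 27 = 49, R_n = 648 kN/bolt. φR_n = 0.75 × (2×344.25 + 4×648) = 2460.4 kN.
Tension rupture (net): A_n = (250 − 2×29)×25 = 4800 mm² (U = 1.0, A_e = A_n). φR_n = 0.75 × 450 × 4800 = 1620.0 kN.
Governing: min(954.8, 2460.4, 1620.0) = 954.8 kN → bolt shear.

954.8 kN (bolt shear governs)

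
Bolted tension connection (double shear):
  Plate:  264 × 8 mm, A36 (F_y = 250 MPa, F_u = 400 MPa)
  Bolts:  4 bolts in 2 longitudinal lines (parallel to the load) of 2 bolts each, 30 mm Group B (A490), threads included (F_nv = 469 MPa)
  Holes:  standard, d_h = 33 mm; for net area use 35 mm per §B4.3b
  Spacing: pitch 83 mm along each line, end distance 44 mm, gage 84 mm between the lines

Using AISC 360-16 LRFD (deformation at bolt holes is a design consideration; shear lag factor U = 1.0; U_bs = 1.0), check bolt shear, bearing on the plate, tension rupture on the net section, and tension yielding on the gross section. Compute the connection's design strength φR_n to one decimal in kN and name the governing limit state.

446.4 kN (bearing governs)

Bolt shear: A_b = π(30)²/4 = 706.86 mm². φR_n = 0.75 × 469 × 706.86 × 4 × 2 = 1989.1 kN.
Bearing (8 mm plate, F_u = 400 MPa): end bolts L_c = 44 − 33/2 = 27.5, R_n = min(1.2×27.5×8×400, 2.4×30×8×400) = 105.6 kN/bolt; interior L_c = 83 − 33 = 50, R_n = 192 kN/bolt. φR_n = 0.75 × (2×105.6 + 2×192) = 446.4 kN.
Tension rupture (net): A_n = (264 − 2×35)×8 = 1552 mm² (U = 1.0, A_e = A_n). φR_n = 0.75 × 400 × 1552 = 465.6 kN.
Tension yield (gross): A_g = 264×8 = 2112 mm². φR_n = 0.90 × 250 × 2112 = 475.2 kN.
Governing: min(1989.1, 446.4, 465.6, 475.2) = 446.4 kN → bearing.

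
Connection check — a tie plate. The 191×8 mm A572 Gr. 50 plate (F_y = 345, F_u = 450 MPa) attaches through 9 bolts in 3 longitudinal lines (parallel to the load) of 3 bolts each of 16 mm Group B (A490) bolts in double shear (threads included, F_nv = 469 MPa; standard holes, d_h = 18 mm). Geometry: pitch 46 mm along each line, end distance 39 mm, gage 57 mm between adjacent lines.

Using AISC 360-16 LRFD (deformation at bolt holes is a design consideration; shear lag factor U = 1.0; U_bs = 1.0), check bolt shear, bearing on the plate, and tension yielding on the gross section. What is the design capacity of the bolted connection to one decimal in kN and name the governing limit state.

474.4 kN (gross-section yield governs)

Bolt shear: A_b = π(16)²/4 = 201.06 mm². φR_n = 0.75 × 469 × 201.06 × 9 × 2 = 1273.0 kN.
Bearing (8 mm plate, F_u = 450 MPa): end bolts L_c = 39 − 18/2 = 30, R_n = min(1.2×30×8×450, 2.4×16×8×450) = 129.6 kN/bolt; interior L_c = 46 − 18 = 28, R_n = 120.96 kN/bolt. φR_n = 0.75 × (3×129.6 + 6×120.96) = 835.9 kN.
Tension yield (gross): A_g = 191×8 = 1528 mm². φR_n = 0.90 × 345 × 1528 = 474.4 kN.
Governing: min(1273.0, 835.9, 474.4) = 474.4 kN → gross-section yield.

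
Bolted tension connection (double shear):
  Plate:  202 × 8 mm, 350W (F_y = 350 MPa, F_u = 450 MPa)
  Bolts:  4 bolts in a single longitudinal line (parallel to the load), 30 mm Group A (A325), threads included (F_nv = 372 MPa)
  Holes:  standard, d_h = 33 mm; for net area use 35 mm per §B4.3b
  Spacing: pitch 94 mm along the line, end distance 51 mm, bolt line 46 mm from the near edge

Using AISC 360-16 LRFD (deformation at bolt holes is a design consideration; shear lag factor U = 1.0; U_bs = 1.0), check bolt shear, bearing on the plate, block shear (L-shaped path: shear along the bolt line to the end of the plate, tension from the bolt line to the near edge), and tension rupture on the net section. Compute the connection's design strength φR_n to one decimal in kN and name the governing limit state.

418.0 kN (block shear governs)

Bolt shear: A_b = π(30)²/4 = 706.86 mm². φR_n = 0.75 × 372 × 706.86 × 4 × 2 = 1577.7 kN.
Bearing (8 mm plate, F_u = 450 MPa): end bolts L_c = 51 − 33/2 = 34.5, R_n = min(1.2×34.5×8×450, 2.4×30×8×450) = 149.04 kN/bolt; interior L_c = 94 − 33 = 61, R_n = 259.2 kN/bolt. φR_n = 0.75 × (1×149.04 + 3×259.2) = 695.0 kN.
Block shear: shear path 1×[51+3×94] = 1×333 mm, A_gv = 2664, A_nv = 1×(333 − 3.5×35)×8 = 1684 mm²; tension to near edge: (46 − 0.5×35)×8 = 228 mm². R_n = min(0.6×450×1684, 0.6×350×2664) + 1.0×450×228 = min(454.68, 559.44) + 102.6 = 557.28 kN. φR_n = 0.75 × 557.28 = 418.0 kN.
Tension rupture (net): A_n = (202 − 1×35)×8 = 1336 mm² (U = 1.0, A_e = A_n). φR_n = 0.75 × 450 × 1336 = 450.9 kN.
Governing: min(1577.7, 695.0, 418.0, 450.9) = 418.0 kN → block shear.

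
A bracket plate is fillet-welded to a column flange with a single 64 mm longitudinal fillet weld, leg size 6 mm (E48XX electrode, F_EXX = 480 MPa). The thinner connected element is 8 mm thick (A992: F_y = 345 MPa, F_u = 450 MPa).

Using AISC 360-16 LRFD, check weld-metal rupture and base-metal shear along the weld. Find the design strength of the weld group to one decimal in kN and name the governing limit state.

58.6 kN (weld metal governs)

Weld metal: throat = 0.707×6 = 4.242 mm, L = 64 mm. φR_n = 0.75 × 0.6 × 480 × 4.242 × 64 = 58.6 kN.
Base metal shear (8 mm plate): yield φR_n = 1.0×0.6×345×8×64 = 106.0 kN; rupture φR_n = 0.75×0.6×450×8×64 = 103.7 kN; take 103.7 kN (rupture).
Governing: min(58.6, 103.7) = 58.6 kN → weld metal.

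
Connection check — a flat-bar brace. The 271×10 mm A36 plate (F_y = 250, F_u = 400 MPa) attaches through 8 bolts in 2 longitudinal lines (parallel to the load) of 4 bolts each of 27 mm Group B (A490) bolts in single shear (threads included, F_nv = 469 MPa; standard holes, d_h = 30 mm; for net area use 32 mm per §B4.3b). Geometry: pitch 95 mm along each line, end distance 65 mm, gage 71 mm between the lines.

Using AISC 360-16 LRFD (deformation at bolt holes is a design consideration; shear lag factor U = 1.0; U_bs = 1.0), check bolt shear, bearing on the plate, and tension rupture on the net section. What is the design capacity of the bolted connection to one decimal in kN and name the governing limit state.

Bolt shear: A_b = π(27)²/4 = 572.56 mm². φR_n = 0.75 × 469 × 572.56 × 8 × 1 = 1611.2 kN.
Bearing (10 mm plate, F_u = 400 MPa): end bolts L_c = 65 − 30/2 = 50, R_n = min(1.2×50×10×400, 2.4×27×10×400) = 240 kN/bolt; interior L_c = 95 − 30 = 65, R_n = 259.2 kN/bolt. φR_n = 0.75 × (2×240 + 6×259.2) = 1526.4 kN.
Tension rupture (net): A_n = (271 − 2×32)×10 = 2070 mm² (U = 1.0, A_e = A_n). φR_n = 0.75 × 400 × 2070 = 621.0 kN.
Governing: min(1611.2, 1526.4, 621.0) = 621.0 kN → net-section rupture.

621.0 kN (net-section rupture governs)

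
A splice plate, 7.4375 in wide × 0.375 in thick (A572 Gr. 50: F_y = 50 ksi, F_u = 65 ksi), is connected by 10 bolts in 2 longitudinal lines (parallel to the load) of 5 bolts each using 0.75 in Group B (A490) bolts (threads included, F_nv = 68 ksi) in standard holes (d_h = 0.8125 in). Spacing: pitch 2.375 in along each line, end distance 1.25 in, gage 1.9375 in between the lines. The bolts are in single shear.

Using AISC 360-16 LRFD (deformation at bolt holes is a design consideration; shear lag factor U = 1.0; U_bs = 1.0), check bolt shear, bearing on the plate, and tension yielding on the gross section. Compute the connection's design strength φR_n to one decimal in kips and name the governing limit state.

Bolt shear: A_b = π(0.75)²/4 = 0.44179 in². φR_n = 0.75 × 68 × 0.44179 × 10 × 1 = 225.3 kips.
Bearing (0.375 in plate, F_u = 65 ksi): end bolts L_c = 1.25 − 0.8125/2 = 0.84375, R_n = min(1.2×0.84375×0.375×65, 2.4×0.75×0.375×65) = 24.68 kips/bolt; interior L_c = 2.375 − 0.8125 = 1.5625, R_n = 43.875 kips/bolt. φR_n = 0.75 × (2×24.68 + 8×43.875) = 300.3 kips.
Tension yield (gross): A_g = 7.4375×0.375 = 2.7891 in². φR_n = 0.90 × 50 × 2.7891 = 125.5 kips.
Governing: min(225.3, 300.3, 125.5) = 125.5 kips → gross-section yield.

125.5 kips (gross-section yield governs)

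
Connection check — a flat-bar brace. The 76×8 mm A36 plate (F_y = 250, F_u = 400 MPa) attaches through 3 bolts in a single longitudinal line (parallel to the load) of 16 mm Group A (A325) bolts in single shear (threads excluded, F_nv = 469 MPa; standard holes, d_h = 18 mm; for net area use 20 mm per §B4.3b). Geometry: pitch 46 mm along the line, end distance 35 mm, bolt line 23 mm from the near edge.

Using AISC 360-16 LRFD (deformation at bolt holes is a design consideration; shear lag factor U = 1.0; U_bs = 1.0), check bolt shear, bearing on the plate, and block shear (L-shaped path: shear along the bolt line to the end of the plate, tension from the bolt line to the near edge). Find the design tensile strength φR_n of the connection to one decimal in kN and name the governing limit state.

142.1 kN (block shear governs)

Bolt shear: A_b = π(16)²/4 = 201.06 mm². φR_n = 0.75 × 469 × 201.06 × 3 × 1 = 212.2 kN.
Bearing (8 mm plate, F_u = 400 MPa): end bolts L_c = 35 − 18/2 = 26, R_n = min(1.2×26×8×400, 2.4×16×8×400) = 99.84 kN/bolt; interior L_c = 46 − 18 = 28, R_n = 107.52 kN/bolt. φR_n = 0.75 × (1×99.84 + 2×107.52) = 236.2 kN.
Block shear: shear path 1×[35+2×46] = 1×127 mm, A_gv = 1016, A_nv = 1×(127 − 2.5×20)×8 = 616 mm²; tension to near edge: (23 − 0.5×20)×8 = 104 mm². R_n = min(0.6×400×616, 0.6×250×1016) + 1.0×400×104 = min(147.84, 152.4) + 41.6 = 189.44 kN. φR_n = 0.75 × 189.44 = 142.1 kN.
Governing: min(212.2, 236.2, 142.1) = 142.1 kN → block shear.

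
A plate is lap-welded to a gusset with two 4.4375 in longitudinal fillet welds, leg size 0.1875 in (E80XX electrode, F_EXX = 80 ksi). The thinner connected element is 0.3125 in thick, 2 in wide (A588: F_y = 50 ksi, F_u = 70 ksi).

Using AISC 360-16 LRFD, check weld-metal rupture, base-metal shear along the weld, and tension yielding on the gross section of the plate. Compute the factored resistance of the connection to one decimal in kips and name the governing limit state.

Weld metal: throat = 0.707×0.1875 = 0.13256 in, L = 2×4.4375 = 8.875 in. φR_n = 0.75 × 0.6 × 80 × 0.13256 × 8.875 = 42.4 kips.
Base metal shear (0.3125 in plate): yield φR_n = 1.0×0.6×50×0.3125×8.875 = 83.2 kips; rupture φR_n = 0.75×0.6×70×0.3125×8.875 = 87.4 kips; take 83.2 kips (yield).
Tension yield (gross): A_g = 2×0.3125 = 0.625 in². φR_n = 0.90 × 50 × 0.625 = 28.1 kips.
Governing: min(42.4, 83.2, 28.1) = 28.1 kips → gross-section yield.

28.1 kips (gross-section yield governs)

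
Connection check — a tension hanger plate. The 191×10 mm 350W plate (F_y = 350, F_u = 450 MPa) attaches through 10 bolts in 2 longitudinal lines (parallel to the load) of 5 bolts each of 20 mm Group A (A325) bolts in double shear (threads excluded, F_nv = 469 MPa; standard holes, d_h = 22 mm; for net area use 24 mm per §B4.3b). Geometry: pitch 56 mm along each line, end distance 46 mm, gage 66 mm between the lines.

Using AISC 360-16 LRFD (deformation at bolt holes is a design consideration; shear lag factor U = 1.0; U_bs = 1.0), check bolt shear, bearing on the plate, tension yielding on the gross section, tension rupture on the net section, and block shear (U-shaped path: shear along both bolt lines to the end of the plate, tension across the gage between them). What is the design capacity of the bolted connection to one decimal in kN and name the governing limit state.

482.6 kN (net-section rupture governs)

Bolt shear: A_b = π(20)²/4 = 314.16 mm². φR_n = 0.75 × 469 × 314.16 × 10 × 2 = 2210.1 kN.
Bearing (10 mm plate, F_u = 450 MPa): end bolts L_c = 46 − 22/2 = 35, R_n = min(1.2×35×10×450, 2.4×20×10×450) = 189 kN/bolt; interior L_c = 56 − 22 = 34, R_n = 183.6 kN/bolt. φR_n = 0.75 × (2×189 + 8×183.6) = 1385.1 kN.
Tension yield (gross): A_g = 191×10 = 1910 mm². φR_n = 0.90 × 350 × 1910 = 601.7 kN.
Tension rupture (net): A_n = (191 − 2×24)×10 = 1430 mm² (U = 1.0, A_e = A_n). φR_n = 0.75 × 450 × 1430 = 482.6 kN.
Block shear: shear path 2×[46+4×56] = 2×270 mm, A_gv = 5400, A_nv = 2×(270 − 4.5×24)×10 = 3240 mm²; tension across gage: (66 − 1×24)×10 = 420 mm². R_n = min(0.6×450×3240, 0.6×350×5400) + 1.0×450×420 = min(874.8, 1134) + 189 = 1063.8 kN. φR_n = 0.75 × 1063.8 = 797.9 kN.
Governing: min(2210.1, 1385.1, 601.7, 482.6, 797.9) = 482.6 kN → net-section rupture.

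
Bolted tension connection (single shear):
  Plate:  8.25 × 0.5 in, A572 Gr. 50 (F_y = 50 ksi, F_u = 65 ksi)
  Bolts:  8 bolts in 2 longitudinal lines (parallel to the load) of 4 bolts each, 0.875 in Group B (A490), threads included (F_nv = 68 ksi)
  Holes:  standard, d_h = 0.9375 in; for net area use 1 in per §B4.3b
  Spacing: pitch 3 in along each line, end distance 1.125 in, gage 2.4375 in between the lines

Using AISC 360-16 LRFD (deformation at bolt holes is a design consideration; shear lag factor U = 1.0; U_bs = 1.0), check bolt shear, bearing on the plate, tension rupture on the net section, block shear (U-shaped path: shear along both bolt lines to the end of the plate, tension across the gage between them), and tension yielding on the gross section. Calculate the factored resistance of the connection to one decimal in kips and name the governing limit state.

152.3 kips (net-section rupture governs)

Bolt shear: A_b = π(0.875)²/4 = 0.60132 in². φR_n = 0.75 × 68 × 0.60132 × 8 × 1 = 245.3 kips.
Bearing (0.5 in plate, F_u = 65 ksi): end bolts L_c = 1.125 − 0.9375/2 = 0.65625, R_n = min(1.2×0.65625×0.5×65, 2.4×0.875×0.5×65) = 25.594 kips/bolt; interior L_c = 3 − 0.9375 = 2.0625, R_n = 68.25 kips/bolt. φR_n = 0.75 × (2×25.594 + 6×68.25) = 345.5 kips.
Tension rupture (net): A_n = (8.25 − 2×1)×0.5 = 3.125 in² (U = 1.0, A_e = A_n). φR_n = 0.75 × 65 × 3.125 = 152.3 kips.
Block shear: shear path 2×[1.125+3×3] = 2×10.125 in, A_gv = 10.125, A_nv = 2×(10.125 − 3.5×1)×0.5 = 6.625 in²; tension across gage: (2.4375 − 1×1)×0.5 = 0.71875 in². R_n = min(0.6×65×6.625, 0.6×50×10.125) + 1.0×65×0.71875 = min(258.38, 303.75) + 46.719 = 305.1 kips. φR_n = 0.75 × 305.1 = 228.8 kips.
Tension yield (gross): A_g = 8.25×0.5 = 4.125 in². φR_n = 0.90 × 50 × 4.125 = 185.6 kips.
Governing: min(245.3, 345.5, 152.3, 228.8, 185.6) = 152.3 kips → net-section rupture.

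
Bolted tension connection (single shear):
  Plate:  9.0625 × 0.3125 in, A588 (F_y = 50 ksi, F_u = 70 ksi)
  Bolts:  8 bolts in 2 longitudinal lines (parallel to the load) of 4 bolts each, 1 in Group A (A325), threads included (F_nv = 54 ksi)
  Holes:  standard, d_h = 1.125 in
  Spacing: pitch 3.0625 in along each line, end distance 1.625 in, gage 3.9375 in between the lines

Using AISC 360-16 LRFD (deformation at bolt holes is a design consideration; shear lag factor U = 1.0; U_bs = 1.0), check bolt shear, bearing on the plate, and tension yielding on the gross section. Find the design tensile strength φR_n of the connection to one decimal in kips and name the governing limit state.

Bolt shear: A_b = π(1)²/4 = 0.7854 in². φR_n = 0.75 × 54 × 0.7854 × 8 × 1 = 254.5 kips.
Bearing (0.3125 in plate, F_u = 70 ksi): end bolts L_c = 1.625 − 1.125/2 = 1.0625, R_n = min(1.2×1.0625×0.3125×70, 2.4×1×0.3125×70) = 27.891 kips/bolt; interior L_c = 3.0625 − 1.125 = 1.9375, R_n = 50.859 kips/bolt. φR_n = 0.75 × (2×27.891 + 6×50.859) = 270.7 kips.
Tension yield (gross): A_g = 9.0625×0.3125 = 2.832 in². φR_n = 0.90 × 50 × 2.832 = 127.4 kips.
Governing: min(254.5, 270.7, 127.4) = 127.4 kips → gross-section yield.

127.4 kips (gross-section yield governs)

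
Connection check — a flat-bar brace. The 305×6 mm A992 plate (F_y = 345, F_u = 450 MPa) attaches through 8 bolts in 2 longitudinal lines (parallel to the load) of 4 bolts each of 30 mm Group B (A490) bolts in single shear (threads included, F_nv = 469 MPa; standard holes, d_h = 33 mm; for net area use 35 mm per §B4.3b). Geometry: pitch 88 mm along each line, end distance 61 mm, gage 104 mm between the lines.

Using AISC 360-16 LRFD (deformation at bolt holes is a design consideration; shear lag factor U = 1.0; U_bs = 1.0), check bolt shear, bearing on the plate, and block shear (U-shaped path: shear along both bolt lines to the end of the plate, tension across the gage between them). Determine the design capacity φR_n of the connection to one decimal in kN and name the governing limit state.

Bolt shear: A_b = π(30)²/4 = 706.86 mm². φR_n = 0.75 × 469 × 706.86 × 8 × 1 = 1989.1 kN.
Bearing (6 mm plate, F_u = 450 MPa): end bolts L_c = 61 − 33/2 = 44.5, R_n = min(1.2×44.5×6×450, 2.4×30×6×450) = 144.18 kN/bolt; interior L_c = 88 − 33 = 55, R_n = 178.2 kN/bolt. φR_n = 0.75 × (2×144.18 + 6×178.2) = 1018.2 kN.
Block shear: shear path 2×[61+3×88] = 2×325 mm, A_gv = 3900, A_nv = 2×(325 − 3.5×35)×6 = 2430 mm²; tension across gage: (104 − 1×35)×6 = 414 mm². R_n = min(0.6×450×2430, 0.6×345×3900) + 1.0×450×414 = min(656.1, 807.3) + 186.3 = 842.4 kN. φR_n = 0.75 × 842.4 = 631.8 kN.
Governing: min(1989.1, 1018.2, 631.8) = 631.8 kN → block shear.

631.8 kN (block shear governs)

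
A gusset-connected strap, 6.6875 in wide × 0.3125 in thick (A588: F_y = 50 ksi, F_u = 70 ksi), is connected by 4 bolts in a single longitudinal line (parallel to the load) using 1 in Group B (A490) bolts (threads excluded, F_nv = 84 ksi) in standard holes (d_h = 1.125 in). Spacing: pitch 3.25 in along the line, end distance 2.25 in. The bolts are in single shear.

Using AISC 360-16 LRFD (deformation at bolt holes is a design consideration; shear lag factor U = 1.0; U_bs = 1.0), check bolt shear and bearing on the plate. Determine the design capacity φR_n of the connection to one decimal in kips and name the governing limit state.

Bolt shear: A_b = π(1)²/4 = 0.7854 in². φR_n = 0.75 × 84 × 0.7854 × 4 × 1 = 197.9 kips.
Bearing (0.3125 in plate, F_u = 70 ksi): end bolts L_c = 2.25 − 1.125/2 = 1.6875, R_n = min(1.2×1.6875×0.3125×70, 2.4×1×0.3125×70) = 44.297 kips/bolt; interior L_c = 3.25 − 1.125 = 2.125, R_n = 52.5 kips/bolt. φR_n = 0.75 × (1×44.297 + 3×52.5) = 151.3 kips.
Governing: min(197.9, 151.3) = 151.3 kips → bearing.

151.3 kips (bearing governs)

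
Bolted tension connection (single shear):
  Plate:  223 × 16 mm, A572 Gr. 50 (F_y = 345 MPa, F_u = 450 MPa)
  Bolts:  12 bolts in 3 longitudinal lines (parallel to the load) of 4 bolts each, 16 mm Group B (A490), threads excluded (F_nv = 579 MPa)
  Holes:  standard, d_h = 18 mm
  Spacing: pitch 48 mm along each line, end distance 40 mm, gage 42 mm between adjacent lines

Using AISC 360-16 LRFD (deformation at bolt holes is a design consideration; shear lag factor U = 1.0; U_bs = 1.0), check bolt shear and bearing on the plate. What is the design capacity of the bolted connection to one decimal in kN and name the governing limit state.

1047.7 kN (bolt shear governs)

Bolt shear: A_b = π(16)²/4 = 201.06 mm². φR_n = 0.75 × 579 × 201.06 × 12 × 1 = 1047.7 kN.
Bearing (16 mm plate, F_u = 450 MPa): end bolts L_c = 40 − 18/2 = 31, R_n = min(1.2×31×16×450, 2.4×16×16×450) = 267.84 kN/bolt; interior L_c = 48 − 18 = 30, R_n = 259.2 kN/bolt. φR_n = 0.75 × (3×267.84 + 9×259.2) = 2352.2 kN.
Governing: min(1047.7, 2352.2) = 1047.7 kN → bolt shear.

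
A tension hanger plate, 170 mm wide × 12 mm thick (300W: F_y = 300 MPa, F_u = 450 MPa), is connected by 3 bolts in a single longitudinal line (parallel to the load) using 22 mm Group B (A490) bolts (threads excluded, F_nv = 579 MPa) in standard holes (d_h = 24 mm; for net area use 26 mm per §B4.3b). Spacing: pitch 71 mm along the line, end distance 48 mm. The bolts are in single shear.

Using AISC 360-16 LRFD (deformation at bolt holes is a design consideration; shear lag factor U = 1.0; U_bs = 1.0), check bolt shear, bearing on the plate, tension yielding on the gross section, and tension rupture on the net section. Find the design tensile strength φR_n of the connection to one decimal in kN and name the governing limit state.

Bolt shear: A_b = π(22)²/4 = 380.13 mm². φR_n = 0.75 × 579 × 380.13 × 3 × 1 = 495.2 kN.
Bearing (12 mm plate, F_u = 450 MPa): end bolts L_c = 48 − 24/2 = 36, R_n = min(1.2×36×12×450, 2.4×22×12×450) = 233.28 kN/bolt; interior L_c = 71 − 24 = 47, R_n = 285.12 kN/bolt. φR_n = 0.75 × (1×233.28 + 2×285.12) = 602.6 kN.
Tension yield (gross): A_g = 170×12 = 2040 mm². φR_n = 0.90 × 300 × 2040 = 550.8 kN.
Tension rupture (net): A_n = (170 − 1×26)×12 = 1728 mm² (U = 1.0, A_e = A_n). φR_n = 0.75 × 450 × 1728 = 583.2 kN.
Governing: min(495.2, 602.6, 550.8, 583.2) = 495.2 kN → bolt shear.

495.2 kN (bolt shear governs)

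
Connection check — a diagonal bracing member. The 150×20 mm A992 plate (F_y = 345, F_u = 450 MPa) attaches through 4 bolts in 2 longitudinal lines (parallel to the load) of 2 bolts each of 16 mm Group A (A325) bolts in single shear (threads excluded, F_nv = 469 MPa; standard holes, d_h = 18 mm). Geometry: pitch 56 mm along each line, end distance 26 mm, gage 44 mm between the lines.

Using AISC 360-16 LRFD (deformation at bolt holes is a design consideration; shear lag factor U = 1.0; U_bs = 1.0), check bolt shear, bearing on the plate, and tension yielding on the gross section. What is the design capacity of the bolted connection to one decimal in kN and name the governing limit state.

282.9 kN (bolt shear governs)

Bolt shear: A_b = π(16)²/4 = 201.06 mm². φR_n = 0.75 × 469 × 201.06 × 4 × 1 = 282.9 kN.
Bearing (20 mm plate, F_u = 450 MPa): end bolts L_c = 26 − 18/2 = 17, R_n = min(1.2×17×20×450, 2.4×16×20×450) = 183.6 kN/bolt; interior L_c = 56 − 18 = 38, R_n = 345.6 kN/bolt. φR_n = 0.75 × (2×183.6 + 2×345.6) = 793.8 kN.
Tension yield (gross): A_g = 150×20 = 3000 mm². φR_n = 0.90 × 345 × 3000 = 931.5 kN.
Governing: min(282.9, 793.8, 931.5) = 282.9 kN → bolt shear.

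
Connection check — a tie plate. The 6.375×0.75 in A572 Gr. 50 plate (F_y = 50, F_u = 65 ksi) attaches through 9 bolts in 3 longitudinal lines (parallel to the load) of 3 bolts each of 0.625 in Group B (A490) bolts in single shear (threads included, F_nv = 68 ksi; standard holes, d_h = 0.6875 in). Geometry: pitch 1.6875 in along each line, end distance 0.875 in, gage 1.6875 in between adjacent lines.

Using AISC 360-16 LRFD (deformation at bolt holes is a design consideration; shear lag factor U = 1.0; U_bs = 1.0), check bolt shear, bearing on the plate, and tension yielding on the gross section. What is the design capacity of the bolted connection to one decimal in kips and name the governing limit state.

140.8 kips (bolt shear governs)

Bolt shear: A_b = π(0.625)²/4 = 0.3068 in². φR_n = 0.75 × 68 × 0.3068 × 9 × 1 = 140.8 kips.
Bearing (0.75 in plate, F_u = 65 ksi): end bolts L_c = 0.875 − 0.6875/2 = 0.53125, R_n = min(1.2×0.53125×0.75×65, 2.4×0.625×0.75×65) = 31.078 kips/bolt; interior L_c = 1.6875 − 0.6875 = 1, R_n = 58.5 kips/bolt. φR_n = 0.75 × (3×31.078 + 6×58.5) = 333.2 kips.
Tension yield (gross): A_g = 6.375×0.75 = 4.7813 in². φR_n = 0.90 × 50 × 4.7813 = 215.2 kips.
Governing: min(140.8, 333.2, 215.2) = 140.8 kips → bolt shear.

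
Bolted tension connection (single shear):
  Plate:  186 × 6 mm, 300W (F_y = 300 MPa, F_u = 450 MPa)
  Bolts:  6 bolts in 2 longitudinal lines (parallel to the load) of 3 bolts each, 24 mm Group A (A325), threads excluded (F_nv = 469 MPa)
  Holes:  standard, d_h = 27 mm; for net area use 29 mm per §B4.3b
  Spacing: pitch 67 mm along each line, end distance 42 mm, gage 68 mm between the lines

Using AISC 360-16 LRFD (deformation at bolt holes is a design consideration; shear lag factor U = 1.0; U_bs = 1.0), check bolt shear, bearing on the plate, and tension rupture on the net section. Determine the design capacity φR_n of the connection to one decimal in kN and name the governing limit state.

259.2 kN (net-section rupture governs)

Bolt shear: A_b = π(24)²/4 = 452.39 mm². φR_n = 0.75 × 469 × 452.39 × 6 × 1 = 954.8 kN.
Bearing (6 mm plate, F_u = 450 MPa): end bolts L_c = 42 − 27/2 = 28.5, R_n = min(1.2×28.5×6×450, 2.4×24×6×450) = 92.34 kN/bolt; interior L_c = 67 − 27 = 40, R_n = 129.6 kN/bolt. φR_n = 0.75 × (2×92.34 + 4×129.6) = 527.3 kN.
Tension rupture (net): A_n = (186 − 2×29)×6 = 768 mm² (U = 1.0, A_e = A_n). φR_n = 0.75 × 450 × 768 = 259.2 kN.
Governing: min(954.8, 527.3, 259.2) = 259.2 kN → net-section rupture.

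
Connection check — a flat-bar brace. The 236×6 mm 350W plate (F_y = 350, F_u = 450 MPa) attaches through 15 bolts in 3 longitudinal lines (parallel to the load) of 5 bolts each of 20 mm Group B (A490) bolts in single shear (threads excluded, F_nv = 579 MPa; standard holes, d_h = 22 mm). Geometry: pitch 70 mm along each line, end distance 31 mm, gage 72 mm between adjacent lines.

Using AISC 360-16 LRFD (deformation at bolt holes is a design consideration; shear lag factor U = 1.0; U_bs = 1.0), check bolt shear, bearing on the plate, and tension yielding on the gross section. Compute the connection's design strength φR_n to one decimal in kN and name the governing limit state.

446.0 kN (gross-section yield governs)

Bolt shear: A_b = π(20)²/4 = 314.16 mm². φR_n = 0.75 × 579 × 314.16 × 15 × 1 = 2046.4 kN.
Bearing (6 mm plate, F_u = 450 MPa): end bolts L_c = 31 − 22/2 = 20, R_n = min(1.2×20×6×450, 2.4×20×6×450) = 64.8 kN/bolt; interior L_c = 70 − 22 = 48, R_n = 129.6 kN/bolt. φR_n = 0.75 × (3×64.8 + 12×129.6) = 1312.2 kN.
Tension yield (gross): A_g = 236×6 = 1416 mm². φR_n = 0.90 × 350 × 1416 = 446.0 kN.
Governing: min(2046.4, 1312.2, 446.0) = 446.0 kN → gross-section yield.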